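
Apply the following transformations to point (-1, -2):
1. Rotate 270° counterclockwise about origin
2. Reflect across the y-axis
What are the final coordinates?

Step 1: Rotate 270° → (-2, 1)
Step 2: Reflect across y-axis → (2, 1)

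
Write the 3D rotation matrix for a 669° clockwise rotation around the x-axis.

Rotation matrix for clockwise 669° around x-axis:
A clockwise rotation by 669° is a counterclockwise rotation by -669°.
cos(-669°) = 0.6293, sin(-669°) = 0.7771
Result: [[1, 0, 0], [0, 0.6293, -0.7771], [0, 0.7771, 0.6293]]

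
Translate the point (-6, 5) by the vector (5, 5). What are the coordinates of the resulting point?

Translation by (5, 5) (homogeneous matrix [[1, 0, 5], [0, 1, 5], [0, 0, 1]]):
x' = -6 + 5 = -1
y' = 5 + 5 = 10
Result: (-1, 10)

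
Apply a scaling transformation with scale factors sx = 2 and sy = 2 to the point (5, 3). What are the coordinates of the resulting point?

Scaling matrix:
[[2, 0], [0, 2]]
Result: (5 × 2, 3 × 2) = (10, 6)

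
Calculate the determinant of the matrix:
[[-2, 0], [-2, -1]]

For a 2×2 matrix [[a, b], [c, d]], det = ad - bc
det = (-2)(-1) - (0)(-2) = 2 - 0 = 2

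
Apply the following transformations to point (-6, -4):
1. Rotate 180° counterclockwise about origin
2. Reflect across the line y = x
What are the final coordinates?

Step 1: Rotate 180° → (6, 4)
Step 2: Reflect across line y = x → (4, 6)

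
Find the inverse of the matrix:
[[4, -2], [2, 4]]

For [[a,b],[c,d]], inverse = (1/det)·[[d,-b],[-c,a]]
det = (4)(4) - (-2)(2) = 16 - -4 = 20
Inverse = (1/20)·[[4, 2], [-2, 4]]
= [[1/5, 1/10], [-1/10, 1/5]]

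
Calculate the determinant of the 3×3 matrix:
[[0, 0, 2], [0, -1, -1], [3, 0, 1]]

Expansion along first row:
det = 0·det([[-1,-1],[0,1]]) - 0·det([[0,-1],[3,1]]) + 2·det([[0,-1],[3,0]])
    = 0·(-1·1 - -1·0) - 0·(0·1 - -1·3) + 2·(0·0 - -1·3)
    = 0·-1 - 0·3 + 2·3
    = 0 + 0 + 6 = 6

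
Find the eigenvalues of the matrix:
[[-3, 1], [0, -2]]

Characteristic equation: det(A - λI) = 0
λ² - (trace)λ + (det) = 0
trace = -3 + -2 = -5, det = (-3)(-2) - (1)(0) = 6
λ² - (-5)λ + (6) = 0
λ = (-5 ± √((-5)² - 4·(6))) / 2 = (-5 ± √1) / 2
Solving: λ = -3, -2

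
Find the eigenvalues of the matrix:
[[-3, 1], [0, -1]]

Characteristic equation: det(A - λI) = 0
λ² - (trace)λ + (det) = 0
trace = -3 + -1 = -4, det = (-3)(-1) - (1)(0) = 3
λ² - (-4)λ + (3) = 0
λ = (-4 ± √((-4)² - 4·(3))) / 2 = (-4 ± √4) / 2
Solving: λ = -3, -1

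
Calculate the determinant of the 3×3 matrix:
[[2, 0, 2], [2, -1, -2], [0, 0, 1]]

Expansion along first row:
det = 2·det([[-1,-2],[0,1]]) - 0·det([[2,-2],[0,1]]) + 2·det([[2,-1],[0,0]])
    = 2·(-1·1 - -2·0) - 0·(2·1 - -2·0) + 2·(2·0 - -1·0)
    = 2·-1 - 0·2 + 2·0
    = -2 + 0 + 0 = -2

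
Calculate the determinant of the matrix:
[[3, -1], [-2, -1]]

For a 2×2 matrix [[a, b], [c, d]], det = ad - bc
det = (3)(-1) - (-1)(-2) = -3 - 2 = -5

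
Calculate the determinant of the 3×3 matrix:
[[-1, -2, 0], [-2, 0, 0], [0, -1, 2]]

Expansion along first row:
det = -1·det([[0,0],[-1,2]]) - -2·det([[-2,0],[0,2]]) + 0·det([[-2,0],[0,-1]])
    = -1·(0·2 - 0·-1) - -2·(-2·2 - 0·0) + 0·(-2·-1 - 0·0)
    = -1·0 - -2·-4 + 0·2
    = 0 + -8 + 0 = -8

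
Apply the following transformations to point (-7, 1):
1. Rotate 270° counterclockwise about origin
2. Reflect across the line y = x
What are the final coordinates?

Step 1: Rotate 270° → (1, 7)
Step 2: Reflect across line y = x → (7, 1)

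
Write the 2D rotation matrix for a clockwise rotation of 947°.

Rotation matrix formula: [[cos θ, -sin θ], [sin θ, cos θ]]
A clockwise rotation by 947° is equivalent to a counterclockwise rotation by -947°.
For θ = -947°:
cos(-947°) = -0.6820
sin(-947°) = 0.7314
Result: [[-0.6820, -0.7314], [0.7314, -0.6820]]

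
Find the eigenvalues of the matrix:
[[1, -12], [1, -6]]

Characteristic equation: det(A - λI) = 0
λ² - (trace)λ + (det) = 0
trace = 1 + -6 = -5, det = (1)(-6) - (-12)(1) = 6
λ² - (-5)λ + (6) = 0
λ = (-5 ± √((-5)² - 4·(6))) / 2 = (-5 ± √1) / 2
Solving: λ = -3, -2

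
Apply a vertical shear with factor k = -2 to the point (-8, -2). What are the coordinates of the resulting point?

Shear matrix for vertical shear with factor k = -2:
[[1, 0], [-2, 1]]
Result: (-8, -2) → (-8, 14)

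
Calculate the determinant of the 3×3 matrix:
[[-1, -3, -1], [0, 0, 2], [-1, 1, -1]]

Expansion along first row:
det = -1·det([[0,2],[1,-1]]) - -3·det([[0,2],[-1,-1]]) + -1·det([[0,0],[-1,1]])
    = -1·(0·-1 - 2·1) - -3·(0·-1 - 2·-1) + -1·(0·1 - 0·-1)
    = -1·-2 - -3·2 + -1·0
    = 2 + 6 + 0 = 8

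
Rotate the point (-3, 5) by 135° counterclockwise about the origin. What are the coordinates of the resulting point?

Rotation matrix for 135°: [[cos 135°, -sin 135°], [sin 135°, cos 135°]] ≈ [[-0.707107, -0.707107], [0.707107, -0.707107]]
[[-0.707107, -0.707107], [0.707107, -0.707107]] × [-3, 5]ᵀ ≈ [-1.4142, -5.6569]ᵀ
Result: (-1.4142, -5.6569)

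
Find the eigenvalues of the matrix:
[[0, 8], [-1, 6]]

Characteristic equation: det(A - λI) = 0
λ² - (trace)λ + (det) = 0
trace = 0 + 6 = 6, det = (0)(6) - (8)(-1) = 8
λ² - (6)λ + (8) = 0
λ = (6 ± √((6)² - 4·(8))) / 2 = (6 ± √4) / 2
Solving: λ = 2, 4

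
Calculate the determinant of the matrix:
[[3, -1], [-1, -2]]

For a 2×2 matrix [[a, b], [c, d]], det = ad - bc
det = (3)(-2) - (-1)(-1) = -6 - 1 = -7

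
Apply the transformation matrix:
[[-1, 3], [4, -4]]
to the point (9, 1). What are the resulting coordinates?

Matrix multiplication:
[[-1, 3], [4, -4]] × [9, 1]ᵀ
= [(-1)(9) + (3)(1), (4)(9) + (-4)(1)]ᵀ
= [-6, 32]ᵀ
Result: (-6, 32)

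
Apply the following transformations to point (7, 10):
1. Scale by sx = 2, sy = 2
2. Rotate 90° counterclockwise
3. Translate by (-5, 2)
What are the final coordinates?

Step 1: Scale → (14, 20)
Step 2: Rotate 90° → (-20, 14)
Step 3: Translate → (-25, 16)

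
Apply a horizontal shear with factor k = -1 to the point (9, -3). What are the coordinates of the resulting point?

Shear matrix for horizontal shear with factor k = -1:
[[1, -1], [0, 1]]
Result: (9, -3) → (12, -3)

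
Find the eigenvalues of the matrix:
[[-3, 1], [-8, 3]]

Characteristic equation: det(A - λI) = 0
λ² - (trace)λ + (det) = 0
trace = -3 + 3 = 0, det = (-3)(3) - (1)(-8) = -1
λ² - (0)λ + (-1) = 0
λ = (0 ± √((0)² - 4·(-1))) / 2 = (0 ± √4) / 2
Solving: λ = -1, 1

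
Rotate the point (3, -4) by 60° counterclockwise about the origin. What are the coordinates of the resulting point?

Rotation matrix for 60°: [[cos 60°, -sin 60°], [sin 60°, cos 60°]] ≈ [[0.500000, -0.866025], [0.866025, 0.500000]]
[[0.500000, -0.866025], [0.866025, 0.500000]] × [3, -4]ᵀ ≈ [4.9641, 0.5981]ᵀ
Result: (4.9641, 0.5981)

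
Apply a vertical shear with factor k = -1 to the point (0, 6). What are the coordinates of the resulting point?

Shear matrix for vertical shear with factor k = -1:
[[1, 0], [-1, 1]]
Result: (0, 6) → (0, 6)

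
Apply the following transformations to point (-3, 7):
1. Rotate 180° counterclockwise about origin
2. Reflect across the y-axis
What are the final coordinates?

Step 1: Rotate 180° → (3, -7)
Step 2: Reflect across y-axis → (-3, -7)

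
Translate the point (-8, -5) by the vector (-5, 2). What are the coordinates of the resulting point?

Translation by (-5, 2) (homogeneous matrix [[1, 0, -5], [0, 1, 2], [0, 0, 1]]):
x' = -8 + -5 = -13
y' = -5 + 2 = -3
Result: (-13, -3)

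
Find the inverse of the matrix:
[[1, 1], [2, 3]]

For [[a,b],[c,d]], inverse = (1/det)·[[d,-b],[-c,a]]
det = (1)(3) - (1)(2) = 3 - 2 = 1
Inverse = [[3, -1], [-2, 1]]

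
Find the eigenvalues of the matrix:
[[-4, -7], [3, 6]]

Characteristic equation: det(A - λI) = 0
λ² - (trace)λ + (det) = 0
trace = -4 + 6 = 2, det = (-4)(6) - (-7)(3) = -3
λ² - (2)λ + (-3) = 0
λ = (2 ± √((2)² - 4·(-3))) / 2 = (2 ± √16) / 2
Solving: λ = -1, 3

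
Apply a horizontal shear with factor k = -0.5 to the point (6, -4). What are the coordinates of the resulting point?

Shear matrix for horizontal shear with factor k = -0.5:
[[1, -0.50], [0, 1]]
Result: (6, -4) → (8, -4)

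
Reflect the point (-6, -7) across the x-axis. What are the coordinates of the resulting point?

Reflection across x-axis: (-6, -7) → (-6, 7)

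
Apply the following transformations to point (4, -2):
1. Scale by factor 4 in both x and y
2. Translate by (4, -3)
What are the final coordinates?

Step 1: Scale (4, -2) by 4 → (16, -8)
Step 2: Translate by (4, -3) → (20, -11)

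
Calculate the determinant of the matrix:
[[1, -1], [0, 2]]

For a 2×2 matrix [[a, b], [c, d]], det = ad - bc
det = (1)(2) - (-1)(0) = 2 - 0 = 2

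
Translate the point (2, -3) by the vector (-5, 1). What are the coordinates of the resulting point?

Translation by (-5, 1) (homogeneous matrix [[1, 0, -5], [0, 1, 1], [0, 0, 1]]):
x' = 2 + -5 = -3
y' = -3 + 1 = -2
Result: (-3, -2)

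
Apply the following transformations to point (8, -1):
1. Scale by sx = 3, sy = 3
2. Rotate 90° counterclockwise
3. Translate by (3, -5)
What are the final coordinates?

Step 1: Scale → (24, -3)
Step 2: Rotate 90° → (3, 24)
Step 3: Translate → (6, 19)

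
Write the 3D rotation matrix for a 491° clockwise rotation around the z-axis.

Rotation matrix for clockwise 491° around z-axis:
A clockwise rotation by 491° is a counterclockwise rotation by -491°.
cos(-491°) = -0.6561, sin(-491°) = -0.7547
Result: [[-0.6561, 0.7547, 0], [-0.7547, -0.6561, 0], [0, 0, 1]]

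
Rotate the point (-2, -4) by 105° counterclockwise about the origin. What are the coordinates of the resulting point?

Rotation matrix for 105°: [[cos 105°, -sin 105°], [sin 105°, cos 105°]] ≈ [[-0.258819, -0.965926], [0.965926, -0.258819]]
[[-0.258819, -0.965926], [0.965926, -0.258819]] × [-2, -4]ᵀ ≈ [4.3813, -0.8966]ᵀ
Result: (4.3813, -0.8966)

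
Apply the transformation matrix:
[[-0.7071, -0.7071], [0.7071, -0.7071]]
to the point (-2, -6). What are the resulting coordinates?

Matrix multiplication:
[[-0.7071, -0.7071], [0.7071, -0.7071]] × [-2, -6]ᵀ
= [(-0.7071)(-2) + (-0.7071)(-6), (0.7071)(-2) + (-0.7071)(-6)]ᵀ
= [5.6568, 2.8284]ᵀ
Result: (5.6568, 2.8284)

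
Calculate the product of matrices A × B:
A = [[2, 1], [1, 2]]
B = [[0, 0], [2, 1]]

Matrix multiplication:
C[0][0] = 2×0 + 1×2 = 2
C[0][1] = 2×0 + 1×1 = 1
C[1][0] = 1×0 + 2×2 = 4
C[1][1] = 1×0 + 2×1 = 2
Result: [[2, 1], [4, 2]]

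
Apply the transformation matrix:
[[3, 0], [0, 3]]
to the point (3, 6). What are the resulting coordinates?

Matrix multiplication:
[[3, 0], [0, 3]] × [3, 6]ᵀ
= [(3)(3) + (0)(6), (0)(3) + (3)(6)]ᵀ
= [9, 18]ᵀ
Result: (9, 18)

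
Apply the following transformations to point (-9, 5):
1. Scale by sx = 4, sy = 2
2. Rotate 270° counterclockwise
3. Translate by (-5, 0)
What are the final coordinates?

Step 1: Scale → (-36, 10)
Step 2: Rotate 270° → (10, 36)
Step 3: Translate → (5, 36)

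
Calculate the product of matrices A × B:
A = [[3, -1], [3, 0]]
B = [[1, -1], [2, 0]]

Matrix multiplication:
C[0][0] = 3×1 + -1×2 = 1
C[0][1] = 3×-1 + -1×0 = -3
C[1][0] = 3×1 + 0×2 = 3
C[1][1] = 3×-1 + 0×0 = -3
Result: [[1, -3], [3, -3]]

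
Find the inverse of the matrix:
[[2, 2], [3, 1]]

For [[a,b],[c,d]], inverse = (1/det)·[[d,-b],[-c,a]]
det = (2)(1) - (2)(3) = 2 - 6 = -4
Inverse = (1/-4)·[[1, -2], [-3, 2]]
= [[-1/4, 1/2], [3/4, -1/2]]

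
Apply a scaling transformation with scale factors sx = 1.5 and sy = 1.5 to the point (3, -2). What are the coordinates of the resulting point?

Scaling matrix:
[[1.50, 0], [0, 1.50]]
Result: (3 × 1.5, -2 × 1.5) = (4.5, -3)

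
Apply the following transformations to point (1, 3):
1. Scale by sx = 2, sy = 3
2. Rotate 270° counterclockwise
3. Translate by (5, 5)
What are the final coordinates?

Step 1: Scale → (2, 9)
Step 2: Rotate 270° → (9, -2)
Step 3: Translate → (14, 3)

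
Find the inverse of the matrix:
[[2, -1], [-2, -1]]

For [[a,b],[c,d]], inverse = (1/det)·[[d,-b],[-c,a]]
det = (2)(-1) - (-1)(-2) = -2 - 2 = -4
Inverse = (1/-4)·[[-1, 1], [2, 2]]
= [[1/4, -1/4], [-1/2, -1/2]]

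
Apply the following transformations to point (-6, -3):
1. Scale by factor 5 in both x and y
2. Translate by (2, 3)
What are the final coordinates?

Step 1: Scale (-6, -3) by 5 → (-30, -15)
Step 2: Translate by (2, 3) → (-28, -12)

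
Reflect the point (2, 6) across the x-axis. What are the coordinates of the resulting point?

Reflection across x-axis: (2, 6) → (2, -6)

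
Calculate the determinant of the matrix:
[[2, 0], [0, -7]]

For a 2×2 matrix [[a, b], [c, d]], det = ad - bc
det = (2)(-7) - (0)(0) = -14 - 0 = -14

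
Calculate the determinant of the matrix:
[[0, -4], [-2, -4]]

For a 2×2 matrix [[a, b], [c, d]], det = ad - bc
det = (0)(-4) - (-4)(-2) = 0 - 8 = -8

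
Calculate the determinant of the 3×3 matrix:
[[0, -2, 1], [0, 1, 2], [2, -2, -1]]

Expansion along first row:
det = 0·det([[1,2],[-2,-1]]) - -2·det([[0,2],[2,-1]]) + 1·det([[0,1],[2,-2]])
    = 0·(1·-1 - 2·-2) - -2·(0·-1 - 2·2) + 1·(0·-2 - 1·2)
    = 0·3 - -2·-4 + 1·-2
    = 0 + -8 + -2 = -10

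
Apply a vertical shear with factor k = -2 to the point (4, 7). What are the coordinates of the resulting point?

Shear matrix for vertical shear with factor k = -2:
[[1, 0], [-2, 1]]
Result: (4, 7) → (4, -1)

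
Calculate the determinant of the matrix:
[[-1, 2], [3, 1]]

For a 2×2 matrix [[a, b], [c, d]], det = ad - bc
det = (-1)(1) - (2)(3) = -1 - 6 = -7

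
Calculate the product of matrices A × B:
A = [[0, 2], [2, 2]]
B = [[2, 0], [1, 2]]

Matrix multiplication:
C[0][0] = 0×2 + 2×1 = 2
C[0][1] = 0×0 + 2×2 = 4
C[1][0] = 2×2 + 2×1 = 6
C[1][1] = 2×0 + 2×2 = 4
Result: [[2, 4], [6, 4]]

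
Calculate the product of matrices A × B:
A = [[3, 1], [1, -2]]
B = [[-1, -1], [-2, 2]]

Matrix multiplication:
C[0][0] = 3×-1 + 1×-2 = -5
C[0][1] = 3×-1 + 1×2 = -1
C[1][0] = 1×-1 + -2×-2 = 3
C[1][1] = 1×-1 + -2×2 = -5
Result: [[-5, -1], [3, -5]]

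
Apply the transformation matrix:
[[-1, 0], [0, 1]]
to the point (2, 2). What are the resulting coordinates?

Matrix multiplication:
[[-1, 0], [0, 1]] × [2, 2]ᵀ
= [(-1)(2) + (0)(2), (0)(2) + (1)(2)]ᵀ
= [-2, 2]ᵀ
Result: (-2, 2)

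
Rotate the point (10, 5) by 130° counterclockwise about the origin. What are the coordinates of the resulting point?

Rotation matrix for 130°: [[cos 130°, -sin 130°], [sin 130°, cos 130°]] ≈ [[-0.642788, -0.766044], [0.766044, -0.642788]]
[[-0.642788, -0.766044], [0.766044, -0.642788]] × [10, 5]ᵀ ≈ [-10.2581, 4.4465]ᵀ
Result: (-10.2581, 4.4465)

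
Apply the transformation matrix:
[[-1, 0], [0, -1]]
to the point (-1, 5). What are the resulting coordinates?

Matrix multiplication:
[[-1, 0], [0, -1]] × [-1, 5]ᵀ
= [(-1)(-1) + (0)(5), (0)(-1) + (-1)(5)]ᵀ
= [1, -5]ᵀ
Result: (1, -5)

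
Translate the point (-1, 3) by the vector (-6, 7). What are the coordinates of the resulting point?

Translation by (-6, 7) (homogeneous matrix [[1, 0, -6], [0, 1, 7], [0, 0, 1]]):
x' = -1 + -6 = -7
y' = 3 + 7 = 10
Result: (-7, 10)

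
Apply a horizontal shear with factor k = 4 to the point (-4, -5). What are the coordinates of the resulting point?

Shear matrix for horizontal shear with factor k = 4:
[[1, 4], [0, 1]]
Result: (-4, -5) → (-24, -5)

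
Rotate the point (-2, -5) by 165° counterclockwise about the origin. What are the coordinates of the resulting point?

Rotation matrix for 165°: [[cos 165°, -sin 165°], [sin 165°, cos 165°]] ≈ [[-0.965926, -0.258819], [0.258819, -0.965926]]
[[-0.965926, -0.258819], [0.258819, -0.965926]] × [-2, -5]ᵀ ≈ [3.2259, 4.3120]ᵀ
Result: (3.2259, 4.3120)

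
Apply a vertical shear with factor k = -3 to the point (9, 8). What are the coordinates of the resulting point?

Shear matrix for vertical shear with factor k = -3:
[[1, 0], [-3, 1]]
Result: (9, 8) → (9, -19)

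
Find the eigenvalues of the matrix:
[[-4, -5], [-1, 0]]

Characteristic equation: det(A - λI) = 0
λ² - (trace)λ + (det) = 0
trace = -4 + 0 = -4, det = (-4)(0) - (-5)(-1) = -5
λ² - (-4)λ + (-5) = 0
λ = (-4 ± √((-4)² - 4·(-5))) / 2 = (-4 ± √36) / 2
Solving: λ = -5, 1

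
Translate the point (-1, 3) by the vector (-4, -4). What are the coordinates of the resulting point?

Translation by (-4, -4) (homogeneous matrix [[1, 0, -4], [0, 1, -4], [0, 0, 1]]):
x' = -1 + -4 = -5
y' = 3 + -4 = -1
Result: (-5, -1)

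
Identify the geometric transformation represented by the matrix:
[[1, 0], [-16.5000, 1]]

This matrix represents: vertical shear with factor -16.5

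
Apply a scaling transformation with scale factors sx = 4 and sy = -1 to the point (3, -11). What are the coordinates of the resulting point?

Scaling matrix:
[[4, 0], [0, -1]]
Result: (3 × 4, -11 × -1) = (12, 11)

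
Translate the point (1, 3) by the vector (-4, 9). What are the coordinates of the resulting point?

Translation by (-4, 9) (homogeneous matrix [[1, 0, -4], [0, 1, 9], [0, 0, 1]]):
x' = 1 + -4 = -3
y' = 3 + 9 = 12
Result: (-3, 12)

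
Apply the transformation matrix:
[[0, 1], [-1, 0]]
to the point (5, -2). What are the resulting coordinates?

Matrix multiplication:
[[0, 1], [-1, 0]] × [5, -2]ᵀ
= [(0)(5) + (1)(-2), (-1)(5) + (0)(-2)]ᵀ
= [-2, -5]ᵀ
Result: (-2, -5)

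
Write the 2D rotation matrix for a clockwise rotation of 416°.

Rotation matrix formula: [[cos θ, -sin θ], [sin θ, cos θ]]
A clockwise rotation by 416° is equivalent to a counterclockwise rotation by -416°.
For θ = -416°:
cos(-416°) = 0.5592
sin(-416°) = -0.8290
Result: [[0.5592, 0.8290], [-0.8290, 0.5592]]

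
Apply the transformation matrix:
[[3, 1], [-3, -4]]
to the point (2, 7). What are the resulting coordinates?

Matrix multiplication:
[[3, 1], [-3, -4]] × [2, 7]ᵀ
= [(3)(2) + (1)(7), (-3)(2) + (-4)(7)]ᵀ
= [13, -34]ᵀ
Result: (13, -34)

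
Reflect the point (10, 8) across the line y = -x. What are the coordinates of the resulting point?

Reflection across line y = -x: (10, 8) → (-8, -10)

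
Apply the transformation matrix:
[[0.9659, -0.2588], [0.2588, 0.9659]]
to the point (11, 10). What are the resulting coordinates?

Matrix multiplication:
[[0.9659, -0.2588], [0.2588, 0.9659]] × [11, 10]ᵀ
= [(0.9659)(11) + (-0.2588)(10), (0.2588)(11) + (0.9659)(10)]ᵀ
= [8.0369, 12.5058]ᵀ
Result: (8.0369, 12.5058)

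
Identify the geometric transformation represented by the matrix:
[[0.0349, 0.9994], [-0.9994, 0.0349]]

This matrix represents: rotation by 272° counterclockwise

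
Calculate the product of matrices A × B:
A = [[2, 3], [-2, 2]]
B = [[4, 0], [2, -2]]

Matrix multiplication:
C[0][0] = 2×4 + 3×2 = 14
C[0][1] = 2×0 + 3×-2 = -6
C[1][0] = -2×4 + 2×2 = -4
C[1][1] = -2×0 + 2×-2 = -4
Result: [[14, -6], [-4, -4]]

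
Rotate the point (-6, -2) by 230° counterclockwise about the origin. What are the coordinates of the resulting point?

Rotation matrix for 230°: [[cos 230°, -sin 230°], [sin 230°, cos 230°]] ≈ [[-0.642788, 0.766044], [-0.766044, -0.642788]]
[[-0.642788, 0.766044], [-0.766044, -0.642788]] × [-6, -2]ᵀ ≈ [2.3246, 5.8818]ᵀ
Result: (2.3246, 5.8818)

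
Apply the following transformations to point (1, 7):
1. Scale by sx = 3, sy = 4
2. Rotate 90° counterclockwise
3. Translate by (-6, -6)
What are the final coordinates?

Step 1: Scale → (3, 28)
Step 2: Rotate 90° → (-28, 3)
Step 3: Translate → (-34, -3)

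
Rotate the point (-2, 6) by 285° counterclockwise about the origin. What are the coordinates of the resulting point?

Rotation matrix for 285°: [[cos 285°, -sin 285°], [sin 285°, cos 285°]] ≈ [[0.258819, 0.965926], [-0.965926, 0.258819]]
[[0.258819, 0.965926], [-0.965926, 0.258819]] × [-2, 6]ᵀ ≈ [5.2779, 3.4848]ᵀ
Result: (5.2779, 3.4848)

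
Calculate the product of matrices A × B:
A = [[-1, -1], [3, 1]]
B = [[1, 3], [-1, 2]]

Matrix multiplication:
C[0][0] = -1×1 + -1×-1 = 0
C[0][1] = -1×3 + -1×2 = -5
C[1][0] = 3×1 + 1×-1 = 2
C[1][1] = 3×3 + 1×2 = 11
Result: [[0, -5], [2, 11]]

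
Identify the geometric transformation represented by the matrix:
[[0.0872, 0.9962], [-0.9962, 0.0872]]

This matrix represents: rotation by 275° counterclockwise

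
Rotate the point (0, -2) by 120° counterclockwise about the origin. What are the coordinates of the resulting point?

Rotation matrix for 120°: [[cos 120°, -sin 120°], [sin 120°, cos 120°]] ≈ [[-0.500000, -0.866025], [0.866025, -0.500000]]
[[-0.500000, -0.866025], [0.866025, -0.500000]] × [0, -2]ᵀ ≈ [1.7321, 1]ᵀ
Result: (1.7321, 1)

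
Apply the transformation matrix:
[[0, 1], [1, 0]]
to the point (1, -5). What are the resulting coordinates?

Matrix multiplication:
[[0, 1], [1, 0]] × [1, -5]ᵀ
= [(0)(1) + (1)(-5), (1)(1) + (0)(-5)]ᵀ
= [-5, 1]ᵀ
Result: (-5, 1)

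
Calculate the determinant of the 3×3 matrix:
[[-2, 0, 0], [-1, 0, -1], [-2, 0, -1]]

Expansion along first row:
det = -2·det([[0,-1],[0,-1]]) - 0·det([[-1,-1],[-2,-1]]) + 0·det([[-1,0],[-2,0]])
    = -2·(0·-1 - -1·0) - 0·(-1·-1 - -1·-2) + 0·(-1·0 - 0·-2)
    = -2·0 - 0·-1 + 0·0
    = 0 + 0 + 0 = 0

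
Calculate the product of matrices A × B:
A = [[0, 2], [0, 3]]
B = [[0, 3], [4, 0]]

Matrix multiplication:
C[0][0] = 0×0 + 2×4 = 8
C[0][1] = 0×3 + 2×0 = 0
C[1][0] = 0×0 + 3×4 = 12
C[1][1] = 0×3 + 3×0 = 0
Result: [[8, 0], [12, 0]]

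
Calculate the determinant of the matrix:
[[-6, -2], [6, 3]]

For a 2×2 matrix [[a, b], [c, d]], det = ad - bc
det = (-6)(3) - (-2)(6) = -18 - -12 = -6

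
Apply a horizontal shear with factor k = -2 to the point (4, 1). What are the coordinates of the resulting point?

Shear matrix for horizontal shear with factor k = -2:
[[1, -2], [0, 1]]
Result: (4, 1) → (2, 1)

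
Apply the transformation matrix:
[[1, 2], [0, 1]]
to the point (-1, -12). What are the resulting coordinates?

Matrix multiplication:
[[1, 2], [0, 1]] × [-1, -12]ᵀ
= [(1)(-1) + (2)(-12), (0)(-1) + (1)(-12)]ᵀ
= [-25, -12]ᵀ
Result: (-25, -12)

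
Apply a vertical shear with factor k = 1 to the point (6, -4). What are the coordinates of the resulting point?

Shear matrix for vertical shear with factor k = 1:
[[1, 0], [1, 1]]
Result: (6, -4) → (6, 2)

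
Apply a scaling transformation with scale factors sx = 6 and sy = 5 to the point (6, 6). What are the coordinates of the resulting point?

Scaling matrix:
[[6, 0], [0, 5]]
Result: (6 × 6, 6 × 5) = (36, 30)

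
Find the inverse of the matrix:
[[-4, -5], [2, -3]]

For [[a,b],[c,d]], inverse = (1/det)·[[d,-b],[-c,a]]
det = (-4)(-3) - (-5)(2) = 12 - -10 = 22
Inverse = (1/22)·[[-3, 5], [-2, -4]]
= [[-3/22, 5/22], [-1/11, -2/11]]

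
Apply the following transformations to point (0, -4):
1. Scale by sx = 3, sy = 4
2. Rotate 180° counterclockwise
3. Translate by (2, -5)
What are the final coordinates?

Step 1: Scale → (0, -16)
Step 2: Rotate 180° → (0, 16)
Step 3: Translate → (2, 11)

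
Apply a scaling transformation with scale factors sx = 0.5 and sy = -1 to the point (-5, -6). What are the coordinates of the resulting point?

Scaling matrix:
[[0.50, 0], [0, -1]]
Result: (-5 × 0.5, -6 × -1) = (-2.5, 6)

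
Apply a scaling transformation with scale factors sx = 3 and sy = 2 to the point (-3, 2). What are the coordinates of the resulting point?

Scaling matrix:
[[3, 0], [0, 2]]
Result: (-3 × 3, 2 × 2) = (-9, 4)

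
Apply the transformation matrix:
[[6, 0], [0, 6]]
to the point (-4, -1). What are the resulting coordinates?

Matrix multiplication:
[[6, 0], [0, 6]] × [-4, -1]ᵀ
= [(6)(-4) + (0)(-1), (0)(-4) + (6)(-1)]ᵀ
= [-24, -6]ᵀ
Result: (-24, -6)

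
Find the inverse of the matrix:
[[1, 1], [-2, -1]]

For [[a,b],[c,d]], inverse = (1/det)·[[d,-b],[-c,a]]
det = (1)(-1) - (1)(-2) = -1 - -2 = 1
Inverse = [[-1, -1], [2, 1]]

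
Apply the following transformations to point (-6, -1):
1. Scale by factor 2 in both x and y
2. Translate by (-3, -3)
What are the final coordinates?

Step 1: Scale (-6, -1) by 2 → (-12, -2)
Step 2: Translate by (-3, -3) → (-15, -5)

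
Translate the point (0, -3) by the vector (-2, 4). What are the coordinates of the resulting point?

Translation by (-2, 4) (homogeneous matrix [[1, 0, -2], [0, 1, 4], [0, 0, 1]]):
x' = 0 + -2 = -2
y' = -3 + 4 = 1
Result: (-2, 1)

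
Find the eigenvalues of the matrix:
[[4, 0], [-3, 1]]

Characteristic equation: det(A - λI) = 0
λ² - (trace)λ + (det) = 0
trace = 4 + 1 = 5, det = (4)(1) - (0)(-3) = 4
λ² - (5)λ + (4) = 0
λ = (5 ± √((5)² - 4·(4))) / 2 = (5 ± √9) / 2
Solving: λ = 1, 4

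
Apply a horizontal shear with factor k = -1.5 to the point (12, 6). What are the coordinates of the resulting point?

Shear matrix for horizontal shear with factor k = -1.5:
[[1, -1.50], [0, 1]]
Result: (12, 6) → (3, 6)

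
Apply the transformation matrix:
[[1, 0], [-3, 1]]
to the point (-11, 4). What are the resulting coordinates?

Matrix multiplication:
[[1, 0], [-3, 1]] × [-11, 4]ᵀ
= [(1)(-11) + (0)(4), (-3)(-11) + (1)(4)]ᵀ
= [-11, 37]ᵀ
Result: (-11, 37)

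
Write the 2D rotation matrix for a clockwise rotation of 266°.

Rotation matrix formula: [[cos θ, -sin θ], [sin θ, cos θ]]
A clockwise rotation by 266° is equivalent to a counterclockwise rotation by -266°.
For θ = -266°:
cos(-266°) = -0.0698
sin(-266°) = 0.9976
Result: [[-0.0698, -0.9976], [0.9976, -0.0698]]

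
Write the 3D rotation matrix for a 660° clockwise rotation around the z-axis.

Rotation matrix for clockwise 660° around z-axis:
A clockwise rotation by 660° is a counterclockwise rotation by -660°.
cos(-660°) = 1/2, sin(-660°) = √3/2
Result: [[1/2, -√3/2, 0], [√3/2, 1/2, 0], [0, 0, 1]]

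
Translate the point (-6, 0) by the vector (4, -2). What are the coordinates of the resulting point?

Translation by (4, -2) (homogeneous matrix [[1, 0, 4], [0, 1, -2], [0, 0, 1]]):
x' = -6 + 4 = -2
y' = 0 + -2 = -2
Result: (-2, -2)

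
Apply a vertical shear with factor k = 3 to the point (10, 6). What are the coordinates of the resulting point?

Shear matrix for vertical shear with factor k = 3:
[[1, 0], [3, 1]]
Result: (10, 6) → (10, 36)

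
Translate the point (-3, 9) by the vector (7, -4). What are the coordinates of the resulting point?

Translation by (7, -4) (homogeneous matrix [[1, 0, 7], [0, 1, -4], [0, 0, 1]]):
x' = -3 + 7 = 4
y' = 9 + -4 = 5
Result: (4, 5)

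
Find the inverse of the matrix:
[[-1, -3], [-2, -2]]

For [[a,b],[c,d]], inverse = (1/det)·[[d,-b],[-c,a]]
det = (-1)(-2) - (-3)(-2) = 2 - 6 = -4
Inverse = (1/-4)·[[-2, 3], [2, -1]]
= [[1/2, -3/4], [-1/2, 1/4]]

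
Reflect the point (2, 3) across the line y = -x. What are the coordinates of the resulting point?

Reflection across line y = -x: (2, 3) → (-3, -2)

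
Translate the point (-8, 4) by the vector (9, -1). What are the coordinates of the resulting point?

Translation by (9, -1) (homogeneous matrix [[1, 0, 9], [0, 1, -1], [0, 0, 1]]):
x' = -8 + 9 = 1
y' = 4 + -1 = 3
Result: (1, 3)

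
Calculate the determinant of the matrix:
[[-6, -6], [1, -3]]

For a 2×2 matrix [[a, b], [c, d]], det = ad - bc
det = (-6)(-3) - (-6)(1) = 18 - -6 = 24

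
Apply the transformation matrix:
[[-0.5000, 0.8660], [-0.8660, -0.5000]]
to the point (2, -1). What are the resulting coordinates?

Matrix multiplication:
[[-0.5000, 0.8660], [-0.8660, -0.5000]] × [2, -1]ᵀ
= [(-0.5000)(2) + (0.8660)(-1), (-0.8660)(2) + (-0.5000)(-1)]ᵀ
= [-1.8660, -1.2320]ᵀ
Result: (-1.8660, -1.2320)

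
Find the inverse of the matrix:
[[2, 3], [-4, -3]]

For [[a,b],[c,d]], inverse = (1/det)·[[d,-b],[-c,a]]
det = (2)(-3) - (3)(-4) = -6 - -12 = 6
Inverse = (1/6)·[[-3, -3], [4, 2]]
= [[-1/2, -1/2], [2/3, 1/3]]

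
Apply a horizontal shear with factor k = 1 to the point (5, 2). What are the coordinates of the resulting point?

Shear matrix for horizontal shear with factor k = 1:
[[1, 1], [0, 1]]
Result: (5, 2) → (7, 2)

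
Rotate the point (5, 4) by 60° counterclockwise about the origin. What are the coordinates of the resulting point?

Rotation matrix for 60°: [[cos 60°, -sin 60°], [sin 60°, cos 60°]] ≈ [[0.500000, -0.866025], [0.866025, 0.500000]]
[[0.500000, -0.866025], [0.866025, 0.500000]] × [5, 4]ᵀ ≈ [-0.9641, 6.3301]ᵀ
Result: (-0.9641, 6.3301)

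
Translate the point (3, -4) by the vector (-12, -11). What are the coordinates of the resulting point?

Translation by (-12, -11) (homogeneous matrix [[1, 0, -12], [0, 1, -11], [0, 0, 1]]):
x' = 3 + -12 = -9
y' = -4 + -11 = -15
Result: (-9, -15)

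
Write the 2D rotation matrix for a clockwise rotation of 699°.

Rotation matrix formula: [[cos θ, -sin θ], [sin θ, cos θ]]
A clockwise rotation by 699° is equivalent to a counterclockwise rotation by -699°.
For θ = -699°:
cos(-699°) = 0.9336
sin(-699°) = 0.3584
Result: [[0.9336, -0.3584], [0.3584, 0.9336]]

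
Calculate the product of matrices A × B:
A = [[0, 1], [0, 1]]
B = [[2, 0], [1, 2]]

Matrix multiplication:
C[0][0] = 0×2 + 1×1 = 1
C[0][1] = 0×0 + 1×2 = 2
C[1][0] = 0×2 + 1×1 = 1
C[1][1] = 0×0 + 1×2 = 2
Result: [[1, 2], [1, 2]]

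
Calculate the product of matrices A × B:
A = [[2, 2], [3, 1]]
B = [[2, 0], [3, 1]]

Matrix multiplication:
C[0][0] = 2×2 + 2×3 = 10
C[0][1] = 2×0 + 2×1 = 2
C[1][0] = 3×2 + 1×3 = 9
C[1][1] = 3×0 + 1×1 = 1
Result: [[10, 2], [9, 1]]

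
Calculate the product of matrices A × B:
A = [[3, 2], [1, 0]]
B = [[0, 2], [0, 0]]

Matrix multiplication:
C[0][0] = 3×0 + 2×0 = 0
C[0][1] = 3×2 + 2×0 = 6
C[1][0] = 1×0 + 0×0 = 0
C[1][1] = 1×2 + 0×0 = 2
Result: [[0, 6], [0, 2]]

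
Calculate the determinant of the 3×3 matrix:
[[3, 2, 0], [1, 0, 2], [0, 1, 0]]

Expansion along first row:
det = 3·det([[0,2],[1,0]]) - 2·det([[1,2],[0,0]]) + 0·det([[1,0],[0,1]])
    = 3·(0·0 - 2·1) - 2·(1·0 - 2·0) + 0·(1·1 - 0·0)
    = 3·-2 - 2·0 + 0·1
    = -6 + 0 + 0 = -6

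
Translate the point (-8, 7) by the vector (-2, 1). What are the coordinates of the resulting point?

Translation by (-2, 1) (homogeneous matrix [[1, 0, -2], [0, 1, 1], [0, 0, 1]]):
x' = -8 + -2 = -10
y' = 7 + 1 = 8
Result: (-10, 8)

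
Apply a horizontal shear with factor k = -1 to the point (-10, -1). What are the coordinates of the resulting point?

Shear matrix for horizontal shear with factor k = -1:
[[1, -1], [0, 1]]
Result: (-10, -1) → (-9, -1)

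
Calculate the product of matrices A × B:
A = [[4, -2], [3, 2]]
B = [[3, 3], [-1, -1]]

Matrix multiplication:
C[0][0] = 4×3 + -2×-1 = 14
C[0][1] = 4×3 + -2×-1 = 14
C[1][0] = 3×3 + 2×-1 = 7
C[1][1] = 3×3 + 2×-1 = 7
Result: [[14, 14], [7, 7]]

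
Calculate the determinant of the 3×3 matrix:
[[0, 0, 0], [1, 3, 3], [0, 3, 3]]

Expansion along first row:
det = 0·det([[3,3],[3,3]]) - 0·det([[1,3],[0,3]]) + 0·det([[1,3],[0,3]])
    = 0·(3·3 - 3·3) - 0·(1·3 - 3·0) + 0·(1·3 - 3·0)
    = 0·0 - 0·3 + 0·3
    = 0 + 0 + 0 = 0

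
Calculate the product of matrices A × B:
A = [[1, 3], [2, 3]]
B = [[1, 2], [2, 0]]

Matrix multiplication:
C[0][0] = 1×1 + 3×2 = 7
C[0][1] = 1×2 + 3×0 = 2
C[1][0] = 2×1 + 3×2 = 8
C[1][1] = 2×2 + 3×0 = 4
Result: [[7, 2], [8, 4]]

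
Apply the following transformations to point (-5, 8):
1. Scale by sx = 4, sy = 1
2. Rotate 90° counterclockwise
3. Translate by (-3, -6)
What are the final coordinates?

Step 1: Scale → (-20, 8)
Step 2: Rotate 90° → (-8, -20)
Step 3: Translate → (-11, -26)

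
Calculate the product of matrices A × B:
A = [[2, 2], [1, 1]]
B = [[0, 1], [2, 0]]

Matrix multiplication:
C[0][0] = 2×0 + 2×2 = 4
C[0][1] = 2×1 + 2×0 = 2
C[1][0] = 1×0 + 1×2 = 2
C[1][1] = 1×1 + 1×0 = 1
Result: [[4, 2], [2, 1]]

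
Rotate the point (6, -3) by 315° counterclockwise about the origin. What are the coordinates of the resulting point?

Rotation matrix for 315°: [[cos 315°, -sin 315°], [sin 315°, cos 315°]] ≈ [[0.707107, 0.707107], [-0.707107, 0.707107]]
[[0.707107, 0.707107], [-0.707107, 0.707107]] × [6, -3]ᵀ ≈ [2.1213, -6.3640]ᵀ
Result: (2.1213, -6.3640)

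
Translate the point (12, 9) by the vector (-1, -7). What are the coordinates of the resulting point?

Translation by (-1, -7) (homogeneous matrix [[1, 0, -1], [0, 1, -7], [0, 0, 1]]):
x' = 12 + -1 = 11
y' = 9 + -7 = 2
Result: (11, 2)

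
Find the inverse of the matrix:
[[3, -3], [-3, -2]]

For [[a,b],[c,d]], inverse = (1/det)·[[d,-b],[-c,a]]
det = (3)(-2) - (-3)(-3) = -6 - 9 = -15
Inverse = (1/-15)·[[-2, 3], [3, 3]]
= [[2/15, -1/5], [-1/5, -1/5]]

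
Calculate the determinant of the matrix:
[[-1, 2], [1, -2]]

For a 2×2 matrix [[a, b], [c, d]], det = ad - bc
det = (-1)(-2) - (2)(1) = 2 - 2 = 0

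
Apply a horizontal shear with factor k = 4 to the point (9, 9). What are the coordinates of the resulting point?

Shear matrix for horizontal shear with factor k = 4:
[[1, 4], [0, 1]]
Result: (9, 9) → (45, 9)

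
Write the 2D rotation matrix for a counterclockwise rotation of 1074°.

Rotation matrix formula: [[cos θ, -sin θ], [sin θ, cos θ]]
For θ = 1074°:
cos(1074°) = 0.9945
sin(1074°) = -0.1045
Result: [[0.9945, 0.1045], [-0.1045, 0.9945]]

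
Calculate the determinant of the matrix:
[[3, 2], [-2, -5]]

For a 2×2 matrix [[a, b], [c, d]], det = ad - bc
det = (3)(-5) - (2)(-2) = -15 - -4 = -11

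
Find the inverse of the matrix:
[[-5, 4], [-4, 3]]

For [[a,b],[c,d]], inverse = (1/det)·[[d,-b],[-c,a]]
det = (-5)(3) - (4)(-4) = -15 - -16 = 1
Inverse = [[3, -4], [4, -5]]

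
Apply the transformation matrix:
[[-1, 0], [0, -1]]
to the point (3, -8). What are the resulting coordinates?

Matrix multiplication:
[[-1, 0], [0, -1]] × [3, -8]ᵀ
= [(-1)(3) + (0)(-8), (0)(3) + (-1)(-8)]ᵀ
= [-3, 8]ᵀ
Result: (-3, 8)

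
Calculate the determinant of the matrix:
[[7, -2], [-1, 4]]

For a 2×2 matrix [[a, b], [c, d]], det = ad - bc
det = (7)(4) - (-2)(-1) = 28 - 2 = 26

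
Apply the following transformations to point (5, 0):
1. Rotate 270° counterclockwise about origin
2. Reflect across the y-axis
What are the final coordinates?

Step 1: Rotate 270° → (0, -5)
Step 2: Reflect across y-axis → (0, -5)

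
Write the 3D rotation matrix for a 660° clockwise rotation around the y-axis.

Rotation matrix for clockwise 660° around y-axis:
A clockwise rotation by 660° is a counterclockwise rotation by -660°.
cos(-660°) = 1/2, sin(-660°) = √3/2
Result: [[1/2, 0, √3/2], [0, 1, 0], [-√3/2, 0, 1/2]]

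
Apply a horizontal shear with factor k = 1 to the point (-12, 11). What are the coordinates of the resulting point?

Shear matrix for horizontal shear with factor k = 1:
[[1, 1], [0, 1]]
Result: (-12, 11) → (-1, 11)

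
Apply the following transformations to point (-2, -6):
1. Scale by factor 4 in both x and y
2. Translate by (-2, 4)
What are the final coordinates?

Step 1: Scale (-2, -6) by 4 → (-8, -24)
Step 2: Translate by (-2, 4) → (-10, -20)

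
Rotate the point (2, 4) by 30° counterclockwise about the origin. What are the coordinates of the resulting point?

Rotation matrix for 30°: [[cos 30°, -sin 30°], [sin 30°, cos 30°]] ≈ [[0.866025, -0.500000], [0.500000, 0.866025]]
[[0.866025, -0.500000], [0.500000, 0.866025]] × [2, 4]ᵀ ≈ [-0.2679, 4.4641]ᵀ
Result: (-0.2679, 4.4641)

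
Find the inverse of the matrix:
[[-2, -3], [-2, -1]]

For [[a,b],[c,d]], inverse = (1/det)·[[d,-b],[-c,a]]
det = (-2)(-1) - (-3)(-2) = 2 - 6 = -4
Inverse = (1/-4)·[[-1, 3], [2, -2]]
= [[1/4, -3/4], [-1/2, 1/2]]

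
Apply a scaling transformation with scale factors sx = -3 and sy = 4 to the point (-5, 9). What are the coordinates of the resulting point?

Scaling matrix:
[[-3, 0], [0, 4]]
Result: (-5 × -3, 9 × 4) = (15, 36)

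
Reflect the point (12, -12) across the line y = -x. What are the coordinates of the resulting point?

Reflection across line y = -x: (12, -12) → (12, -12)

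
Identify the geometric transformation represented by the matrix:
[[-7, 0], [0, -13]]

This matrix represents: non-uniform scaling by sx = -7, sy = -13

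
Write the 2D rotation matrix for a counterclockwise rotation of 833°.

Rotation matrix formula: [[cos θ, -sin θ], [sin θ, cos θ]]
For θ = 833°:
cos(833°) = -0.3907
sin(833°) = 0.9205
Result: [[-0.3907, -0.9205], [0.9205, -0.3907]]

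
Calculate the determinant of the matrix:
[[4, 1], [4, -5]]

For a 2×2 matrix [[a, b], [c, d]], det = ad - bc
det = (4)(-5) - (1)(4) = -20 - 4 = -24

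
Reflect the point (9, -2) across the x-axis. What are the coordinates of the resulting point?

Reflection across x-axis: (9, -2) → (9, 2)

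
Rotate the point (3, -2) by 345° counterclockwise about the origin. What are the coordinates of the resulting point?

Rotation matrix for 345°: [[cos 345°, -sin 345°], [sin 345°, cos 345°]] ≈ [[0.965926, 0.258819], [-0.258819, 0.965926]]
[[0.965926, 0.258819], [-0.258819, 0.965926]] × [3, -2]ᵀ ≈ [2.3801, -2.7083]ᵀ
Result: (2.3801, -2.7083)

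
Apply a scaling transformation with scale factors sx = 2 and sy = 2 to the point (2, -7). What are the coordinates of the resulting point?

Scaling matrix:
[[2, 0], [0, 2]]
Result: (2 × 2, -7 × 2) = (4, -14)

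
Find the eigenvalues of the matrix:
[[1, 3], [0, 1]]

Characteristic equation: det(A - λI) = 0
λ² - (trace)λ + (det) = 0
trace = 1 + 1 = 2, det = (1)(1) - (3)(0) = 1
λ² - (2)λ + (1) = 0
λ = (2 ± √((2)² - 4·(1))) / 2 = (2 ± √0) / 2
Solving: λ = 1, 1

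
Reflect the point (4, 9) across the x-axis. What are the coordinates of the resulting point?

Reflection across x-axis: (4, 9) → (4, -9)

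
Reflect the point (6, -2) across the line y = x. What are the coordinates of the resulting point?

Reflection across line y = x: (6, -2) → (-2, 6)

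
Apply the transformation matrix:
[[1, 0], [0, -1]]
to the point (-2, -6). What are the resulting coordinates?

Matrix multiplication:
[[1, 0], [0, -1]] × [-2, -6]ᵀ
= [(1)(-2) + (0)(-6), (0)(-2) + (-1)(-6)]ᵀ
= [-2, 6]ᵀ
Result: (-2, 6)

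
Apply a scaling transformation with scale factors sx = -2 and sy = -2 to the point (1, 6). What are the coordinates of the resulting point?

Scaling matrix:
[[-2, 0], [0, -2]]
Result: (1 × -2, 6 × -2) = (-2, -12)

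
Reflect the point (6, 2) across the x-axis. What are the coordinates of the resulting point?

Reflection across x-axis: (6, 2) → (6, -2)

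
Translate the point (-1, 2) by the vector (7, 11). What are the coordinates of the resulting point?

Translation by (7, 11) (homogeneous matrix [[1, 0, 7], [0, 1, 11], [0, 0, 1]]):
x' = -1 + 7 = 6
y' = 2 + 11 = 13
Result: (6, 13)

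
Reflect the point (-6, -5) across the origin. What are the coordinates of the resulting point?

Reflection across origin: (-6, -5) → (6, 5)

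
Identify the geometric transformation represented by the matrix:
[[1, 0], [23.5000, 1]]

This matrix represents: vertical shear with factor 23.5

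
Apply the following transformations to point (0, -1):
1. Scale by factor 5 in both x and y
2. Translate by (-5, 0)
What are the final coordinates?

Step 1: Scale (0, -1) by 5 → (0, -5)
Step 2: Translate by (-5, 0) → (-5, -5)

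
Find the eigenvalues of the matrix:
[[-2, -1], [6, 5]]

Characteristic equation: det(A - λI) = 0
λ² - (trace)λ + (det) = 0
trace = -2 + 5 = 3, det = (-2)(5) - (-1)(6) = -4
λ² - (3)λ + (-4) = 0
λ = (3 ± √((3)² - 4·(-4))) / 2 = (3 ± √25) / 2
Solving: λ = -1, 4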